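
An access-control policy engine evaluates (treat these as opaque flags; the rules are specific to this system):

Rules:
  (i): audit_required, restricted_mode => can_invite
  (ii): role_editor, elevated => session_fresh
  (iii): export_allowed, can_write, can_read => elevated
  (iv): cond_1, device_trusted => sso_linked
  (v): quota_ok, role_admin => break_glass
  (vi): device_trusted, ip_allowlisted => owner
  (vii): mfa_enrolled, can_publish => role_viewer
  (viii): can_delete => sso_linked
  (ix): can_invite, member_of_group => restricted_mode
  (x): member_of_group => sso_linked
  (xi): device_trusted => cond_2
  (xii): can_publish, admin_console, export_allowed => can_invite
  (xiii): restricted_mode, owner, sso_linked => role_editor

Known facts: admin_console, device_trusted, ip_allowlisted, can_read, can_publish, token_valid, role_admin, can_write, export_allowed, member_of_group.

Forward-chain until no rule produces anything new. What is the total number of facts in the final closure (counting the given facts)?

[1] (iii) [export_allowed, can_write, can_read => elevated]; (vi) [device_trusted, ip_allowlisted => owner]; (x) [member_of_group => sso_linked]; (xi) [device_trusted => cond_2]; (xii) [can_publish, admin_console, export_allowed => can_invite]. ⇒ new: elevated, owner, sso_linked, cond_2, can_invite.
[2] (ix) [can_invite, member_of_group => restricted_mode]. ⇒ new: restricted_mode.
[3] (xiii) [restricted_mode, owner, sso_linked => role_editor]. ⇒ new: role_editor.
[4] (ii) [role_editor, elevated => session_fresh]. ⇒ new: session_fresh.
Closure: {admin_console, can_invite, can_publish, can_read, can_write, cond_2, device_trusted, elevated, export_allowed, ip_allowlisted, member_of_group, owner, restricted_mode, role_admin, role_editor, session_fresh, sso_linked, token_valid} — 18 facts.

18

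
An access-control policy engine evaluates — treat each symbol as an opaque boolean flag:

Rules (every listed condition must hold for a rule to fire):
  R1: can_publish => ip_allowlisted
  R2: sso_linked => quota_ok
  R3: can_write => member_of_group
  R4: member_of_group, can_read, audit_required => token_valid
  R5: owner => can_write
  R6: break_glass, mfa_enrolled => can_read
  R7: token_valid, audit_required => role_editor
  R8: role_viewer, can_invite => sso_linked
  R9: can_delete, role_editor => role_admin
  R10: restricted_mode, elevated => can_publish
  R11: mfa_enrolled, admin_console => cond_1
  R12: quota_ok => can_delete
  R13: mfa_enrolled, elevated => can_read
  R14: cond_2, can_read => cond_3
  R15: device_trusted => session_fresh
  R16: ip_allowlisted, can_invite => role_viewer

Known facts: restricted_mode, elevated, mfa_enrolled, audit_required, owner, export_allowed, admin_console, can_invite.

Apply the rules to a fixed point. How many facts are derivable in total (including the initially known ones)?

21

[1] R5 [owner => can_write]; R10 [restricted_mode, elevated => can_publish]; R11 [mfa_enrolled, admin_console => cond_1]; R13 [mfa_enrolled, elevated => can_read]. ⇒ new: can_write, can_publish, cond_1, can_read.
[2] R1 [can_publish => ip_allowlisted]; R3 [can_write => member_of_group]. ⇒ new: ip_allowlisted, member_of_group.
[3] R4 [member_of_group, can_read, audit_required => token_valid]; R16 [ip_allowlisted, can_invite => role_viewer]. ⇒ new: token_valid, role_viewer.
[4] R7 [token_valid, audit_required => role_editor]; R8 [role_viewer, can_invite => sso_linked]. ⇒ new: role_editor, sso_linked.
[5] R2 [sso_linked => quota_ok]. ⇒ new: quota_ok.
[6] R12 [quota_ok => can_delete]. ⇒ new: can_delete.
[7] R9 [can_delete, role_editor => role_admin]. ⇒ new: role_admin.
Closure: {admin_console, audit_required, can_delete, can_invite, can_publish, can_read, can_write, cond_1, elevated, export_allowed, ip_allowlisted, member_of_group, mfa_enrolled, owner, quota_ok, restricted_mode, role_admin, role_editor, role_viewer, sso_linked, token_valid} — 21 facts.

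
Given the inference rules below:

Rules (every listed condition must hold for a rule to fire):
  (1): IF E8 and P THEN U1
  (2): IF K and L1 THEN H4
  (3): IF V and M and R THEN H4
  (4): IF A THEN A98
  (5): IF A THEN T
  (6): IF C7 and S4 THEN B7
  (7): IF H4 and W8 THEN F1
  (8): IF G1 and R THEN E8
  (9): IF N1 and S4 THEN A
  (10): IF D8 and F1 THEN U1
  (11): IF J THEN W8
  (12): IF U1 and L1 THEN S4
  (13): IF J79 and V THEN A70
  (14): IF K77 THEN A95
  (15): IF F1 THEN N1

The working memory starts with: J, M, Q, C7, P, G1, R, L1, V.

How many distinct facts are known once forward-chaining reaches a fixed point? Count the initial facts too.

[1] (3) [IF V and M and R THEN H4]; (8) [IF G1 and R THEN E8]; (11) [IF J THEN W8]. ⇒ new: H4, E8, W8.
[2] (1) [IF E8 and P THEN U1]; (7) [IF H4 and W8 THEN F1]. ⇒ new: U1, F1.
[3] (12) [IF U1 and L1 THEN S4]; (15) [IF F1 THEN N1]. ⇒ new: S4, N1.
[4] (6) [IF C7 and S4 THEN B7]; (9) [IF N1 and S4 THEN A]. ⇒ new: B7, A.
[5] (4) [IF A THEN A98]; (5) [IF A THEN T]. ⇒ new: A98, T.
Closure: {A, A98, B7, C7, E8, F1, G1, H4, J, L1, M, N1, P, Q, R, S4, T, U1, V, W8} — 20 facts.

20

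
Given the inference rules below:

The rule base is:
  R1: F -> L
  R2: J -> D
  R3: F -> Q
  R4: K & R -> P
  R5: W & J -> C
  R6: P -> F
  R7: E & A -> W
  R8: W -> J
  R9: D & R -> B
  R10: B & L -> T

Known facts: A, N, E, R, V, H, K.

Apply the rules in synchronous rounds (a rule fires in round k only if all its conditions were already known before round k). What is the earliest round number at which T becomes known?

5

Round 1 — R4, R7, derive P, W.
Round 2 — R6, R8, derive F, J.
Round 3 — R1, R2, R3, R5, derive L, D, Q, C.
Round 4 — R9, derive B.
Round 5 — R10, derive T.
T first appears in round 5.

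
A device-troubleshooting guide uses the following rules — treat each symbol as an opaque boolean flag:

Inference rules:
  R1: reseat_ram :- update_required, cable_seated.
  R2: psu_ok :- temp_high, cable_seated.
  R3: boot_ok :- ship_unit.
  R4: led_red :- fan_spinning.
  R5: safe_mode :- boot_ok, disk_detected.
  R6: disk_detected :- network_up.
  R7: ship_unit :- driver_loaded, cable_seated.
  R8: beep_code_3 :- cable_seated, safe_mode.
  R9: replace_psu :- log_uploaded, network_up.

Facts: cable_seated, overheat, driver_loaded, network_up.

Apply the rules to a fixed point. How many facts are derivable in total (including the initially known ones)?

Round 1 — R6, R7, derive disk_detected, ship_unit.
Round 2 — R3, derive boot_ok.
Round 3 — R5, derive safe_mode.
Round 4 — R8, derive beep_code_3.
Closure: {beep_code_3, boot_ok, cable_seated, disk_detected, driver_loaded, network_up, overheat, safe_mode, ship_unit} — 9 facts.

9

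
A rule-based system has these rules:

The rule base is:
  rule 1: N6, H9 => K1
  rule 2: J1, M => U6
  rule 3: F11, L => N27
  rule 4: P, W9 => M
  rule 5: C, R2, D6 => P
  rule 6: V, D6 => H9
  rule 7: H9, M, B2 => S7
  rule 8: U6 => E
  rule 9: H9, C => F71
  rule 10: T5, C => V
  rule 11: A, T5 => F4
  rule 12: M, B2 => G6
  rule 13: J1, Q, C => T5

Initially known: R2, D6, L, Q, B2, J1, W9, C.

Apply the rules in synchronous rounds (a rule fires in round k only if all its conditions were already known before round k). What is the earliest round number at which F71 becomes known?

Round 1: rule 5 [C, R2, D6 => P]; rule 13 [J1, Q, C => T5]. New: P, T5.
Round 2: rule 4 [P, W9 => M]; rule 10 [T5, C => V]. New: M, V.
Round 3: rule 2 [J1, M => U6]; rule 6 [V, D6 => H9]; rule 12 [M, B2 => G6]. New: U6, H9, G6.
Round 4: rule 7 [H9, M, B2 => S7]; rule 8 [U6 => E]; rule 9 [H9, C => F71]. New: S7, E, F71.
F71 first appears in round 4.

4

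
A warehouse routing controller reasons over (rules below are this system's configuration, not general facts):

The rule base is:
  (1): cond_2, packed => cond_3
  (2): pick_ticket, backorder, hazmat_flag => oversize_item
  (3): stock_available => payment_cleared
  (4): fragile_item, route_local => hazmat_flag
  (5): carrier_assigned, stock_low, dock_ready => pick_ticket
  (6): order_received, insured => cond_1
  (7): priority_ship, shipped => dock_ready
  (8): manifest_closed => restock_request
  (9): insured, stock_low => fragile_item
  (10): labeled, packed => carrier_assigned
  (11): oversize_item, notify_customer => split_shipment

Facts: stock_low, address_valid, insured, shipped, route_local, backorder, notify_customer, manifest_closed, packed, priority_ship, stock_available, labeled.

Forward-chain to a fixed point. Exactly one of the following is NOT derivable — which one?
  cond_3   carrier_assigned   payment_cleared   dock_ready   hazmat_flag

[1] (3) [stock_available => payment_cleared]; (7) [priority_ship, shipped => dock_ready]; (8) [manifest_closed => restock_request]; (9) [insured, stock_low => fragile_item]; (10) [labeled, packed => carrier_assigned]. ⇒ new: payment_cleared, dock_ready, restock_request, fragile_item, carrier_assigned.
[2] (4) [fragile_item, route_local => hazmat_flag]; (5) [carrier_assigned, stock_low, dock_ready => pick_ticket]. ⇒ new: hazmat_flag, pick_ticket.
[3] (2) [pick_ticket, backorder, hazmat_flag => oversize_item]. ⇒ new: oversize_item.
[4] (11) [oversize_item, notify_customer => split_shipment]. ⇒ new: split_shipment.
Derived: payment_cleared (round 1), hazmat_flag (round 2), dock_ready (round 1), carrier_assigned (round 1). cond_3 never appears in any round.

cond_3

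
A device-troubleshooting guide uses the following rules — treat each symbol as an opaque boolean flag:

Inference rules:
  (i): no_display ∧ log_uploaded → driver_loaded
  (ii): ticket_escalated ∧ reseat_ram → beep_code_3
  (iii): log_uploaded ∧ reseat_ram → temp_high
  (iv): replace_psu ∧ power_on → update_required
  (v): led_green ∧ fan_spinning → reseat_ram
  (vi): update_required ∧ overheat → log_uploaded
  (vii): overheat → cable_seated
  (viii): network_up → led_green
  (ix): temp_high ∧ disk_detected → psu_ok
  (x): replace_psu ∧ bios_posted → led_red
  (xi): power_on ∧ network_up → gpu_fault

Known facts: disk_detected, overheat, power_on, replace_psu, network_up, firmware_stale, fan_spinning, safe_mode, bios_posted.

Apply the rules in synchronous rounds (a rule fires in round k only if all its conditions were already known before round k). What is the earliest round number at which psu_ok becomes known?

[1] (iv) [replace_psu ∧ power_on → update_required]; (vii) [overheat → cable_seated]; (viii) [network_up → led_green]; (x) [replace_psu ∧ bios_posted → led_red]; (xi) [power_on ∧ network_up → gpu_fault]. ⇒ new: update_required, cable_seated, led_green, led_red, gpu_fault.
[2] (v) [led_green ∧ fan_spinning → reseat_ram]; (vi) [update_required ∧ overheat → log_uploaded]. ⇒ new: reseat_ram, log_uploaded.
[3] (iii) [log_uploaded ∧ reseat_ram → temp_high]. ⇒ new: temp_high.
[4] (ix) [temp_high ∧ disk_detected → psu_ok]. ⇒ new: psu_ok.
psu_ok first appears in round 4.

4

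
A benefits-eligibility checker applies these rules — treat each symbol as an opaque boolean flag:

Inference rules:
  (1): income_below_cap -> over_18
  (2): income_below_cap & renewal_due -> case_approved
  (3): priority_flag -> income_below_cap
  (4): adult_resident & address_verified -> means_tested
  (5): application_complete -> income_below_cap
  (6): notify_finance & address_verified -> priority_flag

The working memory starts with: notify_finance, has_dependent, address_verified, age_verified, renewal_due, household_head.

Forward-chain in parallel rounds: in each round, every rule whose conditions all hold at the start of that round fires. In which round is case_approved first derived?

3

Round 1 — (6), derive priority_flag.
Round 2 — (3), derive income_below_cap.
Round 3 — (1), (2), derive over_18, case_approved.
case_approved first appears in round 3.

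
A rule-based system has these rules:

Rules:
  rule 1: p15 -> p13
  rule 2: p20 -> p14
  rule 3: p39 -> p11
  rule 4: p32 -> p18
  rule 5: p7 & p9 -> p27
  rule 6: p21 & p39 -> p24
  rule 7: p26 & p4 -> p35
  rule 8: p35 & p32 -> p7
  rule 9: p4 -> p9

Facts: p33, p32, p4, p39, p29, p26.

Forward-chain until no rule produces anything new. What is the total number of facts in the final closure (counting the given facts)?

[1] rule 3 [p39 -> p11]; rule 4 [p32 -> p18]; rule 7 [p26 & p4 -> p35]; rule 9 [p4 -> p9]. ⇒ new: p11, p18, p35, p9.
[2] rule 8 [p35 & p32 -> p7]. ⇒ new: p7.
[3] rule 5 [p7 & p9 -> p27]. ⇒ new: p27.
Closure: {p11, p18, p26, p27, p29, p32, p33, p35, p39, p4, p7, p9} — 12 facts.

12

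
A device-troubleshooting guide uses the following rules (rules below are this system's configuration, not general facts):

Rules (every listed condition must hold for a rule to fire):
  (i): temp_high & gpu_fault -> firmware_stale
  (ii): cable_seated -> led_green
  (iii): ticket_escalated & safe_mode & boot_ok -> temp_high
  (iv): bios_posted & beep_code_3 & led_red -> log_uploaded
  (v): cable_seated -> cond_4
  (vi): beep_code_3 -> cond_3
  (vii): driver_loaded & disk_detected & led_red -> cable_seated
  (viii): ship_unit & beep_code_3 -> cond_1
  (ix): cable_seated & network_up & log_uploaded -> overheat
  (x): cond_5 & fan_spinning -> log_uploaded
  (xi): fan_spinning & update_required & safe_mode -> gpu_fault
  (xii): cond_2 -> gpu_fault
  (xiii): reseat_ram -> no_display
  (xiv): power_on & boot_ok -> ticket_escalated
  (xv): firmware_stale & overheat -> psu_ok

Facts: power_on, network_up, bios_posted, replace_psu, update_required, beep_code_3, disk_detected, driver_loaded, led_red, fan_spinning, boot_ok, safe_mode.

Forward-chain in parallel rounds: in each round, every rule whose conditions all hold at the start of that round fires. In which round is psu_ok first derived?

4

Round 1 — (iv), (vi), (vii), (xi), (xiv), derive log_uploaded, cond_3, cable_seated, gpu_fault, ticket_escalated.
Round 2 — (ii), (iii), (v), (ix), derive led_green, temp_high, cond_4, overheat.
Round 3 — (i), derive firmware_stale.
Round 4 — (xv), derive psu_ok.
psu_ok first appears in round 4.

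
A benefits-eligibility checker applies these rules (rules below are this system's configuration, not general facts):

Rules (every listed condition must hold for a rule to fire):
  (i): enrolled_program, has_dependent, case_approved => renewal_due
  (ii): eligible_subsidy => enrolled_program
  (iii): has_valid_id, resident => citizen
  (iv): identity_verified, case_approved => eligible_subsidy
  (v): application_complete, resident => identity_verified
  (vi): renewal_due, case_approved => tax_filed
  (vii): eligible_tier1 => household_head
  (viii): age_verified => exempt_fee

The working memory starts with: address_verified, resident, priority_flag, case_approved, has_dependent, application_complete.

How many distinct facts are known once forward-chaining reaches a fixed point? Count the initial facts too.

[1] (v) [application_complete, resident => identity_verified]. ⇒ new: identity_verified.
[2] (iv) [identity_verified, case_approved => eligible_subsidy]. ⇒ new: eligible_subsidy.
[3] (ii) [eligible_subsidy => enrolled_program]. ⇒ new: enrolled_program.
[4] (i) [enrolled_program, has_dependent, case_approved => renewal_due]. ⇒ new: renewal_due.
[5] (vi) [renewal_due, case_approved => tax_filed]. ⇒ new: tax_filed.
Closure: {address_verified, application_complete, case_approved, eligible_subsidy, enrolled_program, has_dependent, identity_verified, priority_flag, renewal_due, resident, tax_filed} — 11 facts.

11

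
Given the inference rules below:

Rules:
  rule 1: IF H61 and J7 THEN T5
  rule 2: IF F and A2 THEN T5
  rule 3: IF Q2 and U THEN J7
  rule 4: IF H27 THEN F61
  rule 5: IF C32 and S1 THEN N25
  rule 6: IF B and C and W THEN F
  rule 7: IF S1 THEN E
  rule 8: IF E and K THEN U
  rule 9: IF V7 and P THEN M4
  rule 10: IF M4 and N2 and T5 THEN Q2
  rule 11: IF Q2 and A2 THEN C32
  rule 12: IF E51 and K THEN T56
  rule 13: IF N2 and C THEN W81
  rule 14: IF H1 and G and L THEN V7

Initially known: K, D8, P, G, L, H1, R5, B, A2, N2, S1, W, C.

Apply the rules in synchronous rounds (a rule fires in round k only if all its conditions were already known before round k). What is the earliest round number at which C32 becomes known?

4

Round 1 fires rule 6, rule 7, rule 13, rule 14, giving F, E, W81, V7.
Round 2 fires rule 2, rule 8, rule 9, giving T5, U, M4.
Round 3 fires rule 10, giving Q2.
Round 4 fires rule 3, rule 11, giving J7, C32.
C32 first appears in round 4.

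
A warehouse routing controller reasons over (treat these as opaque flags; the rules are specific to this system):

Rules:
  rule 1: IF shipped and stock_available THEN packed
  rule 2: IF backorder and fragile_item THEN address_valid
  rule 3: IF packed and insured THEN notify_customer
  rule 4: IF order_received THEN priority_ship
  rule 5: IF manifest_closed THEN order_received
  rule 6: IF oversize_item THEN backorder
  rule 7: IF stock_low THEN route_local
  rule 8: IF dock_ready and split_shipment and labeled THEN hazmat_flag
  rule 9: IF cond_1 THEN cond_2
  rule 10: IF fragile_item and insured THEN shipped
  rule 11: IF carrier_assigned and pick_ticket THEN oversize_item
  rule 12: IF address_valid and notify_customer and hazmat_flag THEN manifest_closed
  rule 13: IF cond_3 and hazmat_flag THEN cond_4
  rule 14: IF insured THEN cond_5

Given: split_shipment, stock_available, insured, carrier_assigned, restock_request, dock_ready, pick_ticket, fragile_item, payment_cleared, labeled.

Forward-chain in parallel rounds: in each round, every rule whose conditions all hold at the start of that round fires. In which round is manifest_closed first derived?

4

Round 1 fires rule 8, rule 10, rule 11, rule 14, giving hazmat_flag, shipped, oversize_item, cond_5.
Round 2 fires rule 1, rule 6, giving packed, backorder.
Round 3 fires rule 2, rule 3, giving address_valid, notify_customer.
Round 4 fires rule 12, giving manifest_closed.
manifest_closed first appears in round 4.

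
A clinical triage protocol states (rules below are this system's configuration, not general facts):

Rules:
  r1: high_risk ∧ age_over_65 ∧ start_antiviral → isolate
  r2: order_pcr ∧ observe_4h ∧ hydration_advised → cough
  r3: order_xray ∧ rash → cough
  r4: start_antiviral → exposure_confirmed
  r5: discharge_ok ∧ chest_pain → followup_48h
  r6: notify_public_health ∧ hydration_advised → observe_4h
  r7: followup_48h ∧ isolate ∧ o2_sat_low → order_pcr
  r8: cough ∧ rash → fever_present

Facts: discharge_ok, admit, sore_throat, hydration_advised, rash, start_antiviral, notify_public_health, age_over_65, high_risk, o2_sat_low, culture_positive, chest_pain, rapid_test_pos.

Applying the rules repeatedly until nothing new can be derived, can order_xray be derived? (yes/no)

no

Round 1 fires r1, r4, r5, r6, giving isolate, exposure_confirmed, followup_48h, observe_4h.
Round 2 fires r7, giving order_pcr.
Round 3 fires r2, giving cough.
Round 4 fires r8, giving fever_present.
Fixed point reached. No rule has order_xray as a consequent, and it is not given.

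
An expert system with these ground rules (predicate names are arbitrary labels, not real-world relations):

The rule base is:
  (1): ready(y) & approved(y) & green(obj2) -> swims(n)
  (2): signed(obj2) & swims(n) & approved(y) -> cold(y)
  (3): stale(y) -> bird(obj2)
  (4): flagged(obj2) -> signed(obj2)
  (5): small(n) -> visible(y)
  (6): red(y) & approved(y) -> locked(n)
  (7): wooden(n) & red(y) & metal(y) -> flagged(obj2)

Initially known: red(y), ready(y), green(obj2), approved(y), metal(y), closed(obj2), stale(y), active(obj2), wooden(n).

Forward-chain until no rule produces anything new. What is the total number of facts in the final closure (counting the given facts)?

15

Round 1: (1) [ready(y) & approved(y) & green(obj2) -> swims(n)]; (3) [stale(y) -> bird(obj2)]; (6) [red(y) & approved(y) -> locked(n)]; (7) [wooden(n) & red(y) & metal(y) -> flagged(obj2)]. New: swims(n), bird(obj2), locked(n), flagged(obj2).
Round 2: (4) [flagged(obj2) -> signed(obj2)]. New: signed(obj2).
Round 3: (2) [signed(obj2) & swims(n) & approved(y) -> cold(y)]. New: cold(y).
Closure: {active(obj2), approved(y), bird(obj2), closed(obj2), cold(y), flagged(obj2), green(obj2), locked(n), metal(y), ready(y), red(y), signed(obj2), stale(y), swims(n), wooden(n)} — 15 facts.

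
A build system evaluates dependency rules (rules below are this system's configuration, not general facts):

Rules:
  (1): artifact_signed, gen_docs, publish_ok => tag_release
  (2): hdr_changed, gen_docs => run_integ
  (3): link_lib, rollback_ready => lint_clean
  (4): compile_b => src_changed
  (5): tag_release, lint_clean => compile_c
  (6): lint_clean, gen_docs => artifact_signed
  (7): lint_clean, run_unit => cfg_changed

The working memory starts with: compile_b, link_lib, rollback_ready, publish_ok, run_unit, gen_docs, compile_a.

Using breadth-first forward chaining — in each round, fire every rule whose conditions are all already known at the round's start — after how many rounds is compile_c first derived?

Round 1 — (3), (4), derive lint_clean, src_changed.
Round 2 — (6), (7), derive artifact_signed, cfg_changed.
Round 3 — (1), derive tag_release.
Round 4 — (5), derive compile_c.
compile_c first appears in round 4.

4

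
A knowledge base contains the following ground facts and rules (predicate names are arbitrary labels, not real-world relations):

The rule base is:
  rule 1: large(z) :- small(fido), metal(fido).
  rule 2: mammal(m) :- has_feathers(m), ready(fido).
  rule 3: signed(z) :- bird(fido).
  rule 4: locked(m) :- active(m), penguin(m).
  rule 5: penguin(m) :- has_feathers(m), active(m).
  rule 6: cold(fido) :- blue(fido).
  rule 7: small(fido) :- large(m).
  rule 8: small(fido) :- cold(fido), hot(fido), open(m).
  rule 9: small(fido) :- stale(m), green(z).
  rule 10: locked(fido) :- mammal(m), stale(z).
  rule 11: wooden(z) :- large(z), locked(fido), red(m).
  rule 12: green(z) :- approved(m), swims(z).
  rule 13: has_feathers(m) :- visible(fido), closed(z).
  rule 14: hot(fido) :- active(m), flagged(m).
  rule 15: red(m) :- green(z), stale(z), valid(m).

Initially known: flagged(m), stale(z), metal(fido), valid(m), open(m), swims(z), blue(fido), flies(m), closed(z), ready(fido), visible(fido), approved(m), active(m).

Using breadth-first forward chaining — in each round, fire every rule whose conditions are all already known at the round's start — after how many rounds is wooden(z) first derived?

4

Round 1 fires rule 6, rule 12, rule 13, rule 14, giving cold(fido), green(z), has_feathers(m), hot(fido).
Round 2 fires rule 2, rule 5, rule 8, rule 15, giving mammal(m), penguin(m), small(fido), red(m).
Round 3 fires rule 1, rule 4, rule 10, giving large(z), locked(m), locked(fido).
Round 4 fires rule 11, giving wooden(z).
wooden(z) first appears in round 4.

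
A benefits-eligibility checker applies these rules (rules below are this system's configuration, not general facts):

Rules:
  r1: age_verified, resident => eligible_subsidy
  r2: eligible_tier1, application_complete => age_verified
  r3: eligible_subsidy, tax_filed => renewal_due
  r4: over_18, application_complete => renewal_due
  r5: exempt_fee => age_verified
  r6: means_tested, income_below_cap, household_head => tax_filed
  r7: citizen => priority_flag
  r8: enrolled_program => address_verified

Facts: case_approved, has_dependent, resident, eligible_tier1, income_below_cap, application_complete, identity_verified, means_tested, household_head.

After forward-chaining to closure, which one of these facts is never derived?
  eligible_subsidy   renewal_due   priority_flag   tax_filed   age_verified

priority_flag

Round 1 — r2, r6, derive age_verified, tax_filed.
Round 2 — r1, derive eligible_subsidy.
Round 3 — r3, derive renewal_due.
Derived: renewal_due (round 3), eligible_subsidy (round 2), tax_filed (round 1), age_verified (round 1). priority_flag never appears in any round.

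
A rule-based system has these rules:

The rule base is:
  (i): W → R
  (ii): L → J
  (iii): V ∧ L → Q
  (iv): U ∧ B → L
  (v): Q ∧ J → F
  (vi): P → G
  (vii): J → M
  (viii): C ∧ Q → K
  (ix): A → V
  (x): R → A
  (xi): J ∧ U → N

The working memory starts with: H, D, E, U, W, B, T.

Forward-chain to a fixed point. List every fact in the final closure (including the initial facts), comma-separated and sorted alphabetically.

Round 1 — (i), (iv), derive R, L.
Round 2 — (ii), (x), derive J, A.
Round 3 — (vii), (ix), (xi), derive M, V, N.
Round 4 — (iii), derive Q.
Round 5 — (v), derive F.

A, B, D, E, F, H, J, L, M, N, Q, R, T, U, V, W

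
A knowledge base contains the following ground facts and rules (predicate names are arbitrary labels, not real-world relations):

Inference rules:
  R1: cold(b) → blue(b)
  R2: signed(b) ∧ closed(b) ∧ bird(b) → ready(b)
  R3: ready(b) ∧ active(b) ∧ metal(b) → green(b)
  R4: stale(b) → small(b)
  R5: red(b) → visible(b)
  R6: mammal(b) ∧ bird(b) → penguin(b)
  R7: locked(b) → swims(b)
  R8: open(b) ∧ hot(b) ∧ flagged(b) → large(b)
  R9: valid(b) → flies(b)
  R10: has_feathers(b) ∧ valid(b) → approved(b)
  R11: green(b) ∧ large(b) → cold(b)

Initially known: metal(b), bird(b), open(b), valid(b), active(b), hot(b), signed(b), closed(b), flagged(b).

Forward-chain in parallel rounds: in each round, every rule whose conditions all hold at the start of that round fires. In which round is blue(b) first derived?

4

Round 1: R2 [signed(b) ∧ closed(b) ∧ bird(b) → ready(b)]; R8 [open(b) ∧ hot(b) ∧ flagged(b) → large(b)]; R9 [valid(b) → flies(b)]. New: ready(b), large(b), flies(b).
Round 2: R3 [ready(b) ∧ active(b) ∧ metal(b) → green(b)]. New: green(b).
Round 3: R11 [green(b) ∧ large(b) → cold(b)]. New: cold(b).
Round 4: R1 [cold(b) → blue(b)]. New: blue(b).
blue(b) first appears in round 4.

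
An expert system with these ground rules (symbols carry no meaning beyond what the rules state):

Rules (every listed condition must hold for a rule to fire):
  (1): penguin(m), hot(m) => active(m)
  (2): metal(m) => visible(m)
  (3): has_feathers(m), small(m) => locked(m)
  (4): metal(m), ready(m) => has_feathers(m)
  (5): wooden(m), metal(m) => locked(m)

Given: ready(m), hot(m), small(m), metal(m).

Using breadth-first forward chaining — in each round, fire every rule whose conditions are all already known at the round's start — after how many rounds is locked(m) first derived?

2

Round 1 fires (2), (4), giving visible(m), has_feathers(m).
Round 2 fires (3), giving locked(m).
locked(m) first appears in round 2.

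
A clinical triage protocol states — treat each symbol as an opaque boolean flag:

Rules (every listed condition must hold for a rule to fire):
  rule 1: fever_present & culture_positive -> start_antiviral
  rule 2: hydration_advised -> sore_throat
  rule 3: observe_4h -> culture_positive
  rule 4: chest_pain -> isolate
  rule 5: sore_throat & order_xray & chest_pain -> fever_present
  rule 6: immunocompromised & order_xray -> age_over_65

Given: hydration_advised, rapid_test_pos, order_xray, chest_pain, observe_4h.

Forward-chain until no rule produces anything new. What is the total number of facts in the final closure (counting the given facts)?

Round 1: rule 2 [hydration_advised -> sore_throat]; rule 3 [observe_4h -> culture_positive]; rule 4 [chest_pain -> isolate]. New: sore_throat, culture_positive, isolate.
Round 2: rule 5 [sore_throat & order_xray & chest_pain -> fever_present]. New: fever_present.
Round 3: rule 1 [fever_present & culture_positive -> start_antiviral]. New: start_antiviral.
Closure: {chest_pain, culture_positive, fever_present, hydration_advised, isolate, observe_4h, order_xray, rapid_test_pos, sore_throat, start_antiviral} — 10 facts.

10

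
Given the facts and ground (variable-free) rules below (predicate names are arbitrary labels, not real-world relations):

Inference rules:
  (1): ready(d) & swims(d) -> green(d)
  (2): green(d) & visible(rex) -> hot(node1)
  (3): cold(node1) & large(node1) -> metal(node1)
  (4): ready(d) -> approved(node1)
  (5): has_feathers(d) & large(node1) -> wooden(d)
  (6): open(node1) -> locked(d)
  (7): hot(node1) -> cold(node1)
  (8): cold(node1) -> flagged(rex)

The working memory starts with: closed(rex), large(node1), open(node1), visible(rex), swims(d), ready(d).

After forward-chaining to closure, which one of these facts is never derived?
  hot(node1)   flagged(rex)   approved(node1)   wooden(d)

wooden(d)

[1] (1) [ready(d) & swims(d) -> green(d)]; (4) [ready(d) -> approved(node1)]; (6) [open(node1) -> locked(d)]. ⇒ new: green(d), approved(node1), locked(d).
[2] (2) [green(d) & visible(rex) -> hot(node1)]. ⇒ new: hot(node1).
[3] (7) [hot(node1) -> cold(node1)]. ⇒ new: cold(node1).
[4] (3) [cold(node1) & large(node1) -> metal(node1)]; (8) [cold(node1) -> flagged(rex)]. ⇒ new: metal(node1), flagged(rex).
Derived: flagged(rex) (round 4), approved(node1) (round 1), hot(node1) (round 2). wooden(d) never appears in any round.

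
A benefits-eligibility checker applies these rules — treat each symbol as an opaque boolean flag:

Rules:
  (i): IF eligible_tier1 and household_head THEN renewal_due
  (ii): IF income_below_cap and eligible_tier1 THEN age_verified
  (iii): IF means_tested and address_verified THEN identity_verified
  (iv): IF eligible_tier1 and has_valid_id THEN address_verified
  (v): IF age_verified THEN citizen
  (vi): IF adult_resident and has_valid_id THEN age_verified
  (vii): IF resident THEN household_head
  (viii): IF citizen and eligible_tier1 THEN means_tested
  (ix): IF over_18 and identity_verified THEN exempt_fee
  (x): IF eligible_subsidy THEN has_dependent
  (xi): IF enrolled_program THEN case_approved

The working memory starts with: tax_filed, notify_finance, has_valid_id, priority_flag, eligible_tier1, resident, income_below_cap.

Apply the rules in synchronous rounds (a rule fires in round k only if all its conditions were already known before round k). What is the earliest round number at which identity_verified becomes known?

4

[1] (ii) [IF income_below_cap and eligible_tier1 THEN age_verified]; (iv) [IF eligible_tier1 and has_valid_id THEN address_verified]; (vii) [IF resident THEN household_head]. ⇒ new: age_verified, address_verified, household_head.
[2] (i) [IF eligible_tier1 and household_head THEN renewal_due]; (v) [IF age_verified THEN citizen]. ⇒ new: renewal_due, citizen.
[3] (viii) [IF citizen and eligible_tier1 THEN means_tested]. ⇒ new: means_tested.
[4] (iii) [IF means_tested and address_verified THEN identity_verified]. ⇒ new: identity_verified.
identity_verified first appears in round 4.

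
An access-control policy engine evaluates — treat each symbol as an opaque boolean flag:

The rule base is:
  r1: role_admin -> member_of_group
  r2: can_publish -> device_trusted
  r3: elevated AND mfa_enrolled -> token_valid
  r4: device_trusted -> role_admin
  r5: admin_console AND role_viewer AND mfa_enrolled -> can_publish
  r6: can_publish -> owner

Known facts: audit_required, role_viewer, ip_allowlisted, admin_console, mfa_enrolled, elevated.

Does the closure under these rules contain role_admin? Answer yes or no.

Round 1 — r3, r5, derive token_valid, can_publish.
Round 2 — r2, r6, derive device_trusted, owner.
Round 3 — r4, derive role_admin.
Round 4 — r1, derive member_of_group.
role_admin appears in round 3, so it is derivable.

yes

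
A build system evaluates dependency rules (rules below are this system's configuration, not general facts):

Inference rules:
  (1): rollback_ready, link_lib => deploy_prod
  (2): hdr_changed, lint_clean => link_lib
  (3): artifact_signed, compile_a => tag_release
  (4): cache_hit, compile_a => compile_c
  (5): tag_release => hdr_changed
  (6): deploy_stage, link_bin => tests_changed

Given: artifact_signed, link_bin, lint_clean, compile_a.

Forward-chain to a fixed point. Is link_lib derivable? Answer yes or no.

Round 1: (3) [artifact_signed, compile_a => tag_release]. New: tag_release.
Round 2: (5) [tag_release => hdr_changed]. New: hdr_changed.
Round 3: (2) [hdr_changed, lint_clean => link_lib]. New: link_lib.
link_lib appears in round 3, so it is derivable.

yes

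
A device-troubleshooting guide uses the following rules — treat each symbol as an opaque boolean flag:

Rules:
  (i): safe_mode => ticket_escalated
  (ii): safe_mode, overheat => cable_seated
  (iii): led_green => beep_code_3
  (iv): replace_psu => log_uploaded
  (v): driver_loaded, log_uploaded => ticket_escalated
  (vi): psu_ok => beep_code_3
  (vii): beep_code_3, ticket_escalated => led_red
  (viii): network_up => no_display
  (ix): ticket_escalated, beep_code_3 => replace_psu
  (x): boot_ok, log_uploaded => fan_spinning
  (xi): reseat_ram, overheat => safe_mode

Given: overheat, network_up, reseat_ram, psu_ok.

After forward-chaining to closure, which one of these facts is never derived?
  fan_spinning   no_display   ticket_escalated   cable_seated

fan_spinning

Round 1: (vi) [psu_ok => beep_code_3]; (viii) [network_up => no_display]; (xi) [reseat_ram, overheat => safe_mode]. New: beep_code_3, no_display, safe_mode.
Round 2: (i) [safe_mode => ticket_escalated]; (ii) [safe_mode, overheat => cable_seated]. New: ticket_escalated, cable_seated.
Round 3: (vii) [beep_code_3, ticket_escalated => led_red]; (ix) [ticket_escalated, beep_code_3 => replace_psu]. New: led_red, replace_psu.
Round 4: (iv) [replace_psu => log_uploaded]. New: log_uploaded.
Derived: no_display (round 1), cable_seated (round 2), ticket_escalated (round 2). fan_spinning never appears in any round.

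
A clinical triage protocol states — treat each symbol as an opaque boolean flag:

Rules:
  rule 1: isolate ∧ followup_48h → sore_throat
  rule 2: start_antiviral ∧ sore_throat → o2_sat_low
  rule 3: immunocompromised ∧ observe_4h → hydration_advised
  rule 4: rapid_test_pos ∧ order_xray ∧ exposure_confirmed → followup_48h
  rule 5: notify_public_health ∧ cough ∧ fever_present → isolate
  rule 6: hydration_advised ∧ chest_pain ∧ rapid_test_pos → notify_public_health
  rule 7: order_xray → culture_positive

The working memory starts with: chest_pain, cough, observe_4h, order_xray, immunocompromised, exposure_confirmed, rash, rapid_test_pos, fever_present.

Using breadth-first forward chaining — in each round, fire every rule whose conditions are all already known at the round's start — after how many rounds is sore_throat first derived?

Round 1: rule 3 [immunocompromised ∧ observe_4h → hydration_advised]; rule 4 [rapid_test_pos ∧ order_xray ∧ exposure_confirmed → followup_48h]; rule 7 [order_xray → culture_positive]. New: hydration_advised, followup_48h, culture_positive.
Round 2: rule 6 [hydration_advised ∧ chest_pain ∧ rapid_test_pos → notify_public_health]. New: notify_public_health.
Round 3: rule 5 [notify_public_health ∧ cough ∧ fever_present → isolate]. New: isolate.
Round 4: rule 1 [isolate ∧ followup_48h → sore_throat]. New: sore_throat.
sore_throat first appears in round 4.

4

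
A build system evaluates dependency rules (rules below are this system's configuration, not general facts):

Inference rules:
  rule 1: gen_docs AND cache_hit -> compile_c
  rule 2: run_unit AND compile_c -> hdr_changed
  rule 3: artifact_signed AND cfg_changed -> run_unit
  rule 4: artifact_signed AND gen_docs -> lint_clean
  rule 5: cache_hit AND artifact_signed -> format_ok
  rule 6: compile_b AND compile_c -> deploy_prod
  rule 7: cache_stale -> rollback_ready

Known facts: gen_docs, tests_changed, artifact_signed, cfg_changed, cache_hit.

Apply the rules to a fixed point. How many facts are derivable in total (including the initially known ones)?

Round 1: rule 1 [gen_docs AND cache_hit -> compile_c]; rule 3 [artifact_signed AND cfg_changed -> run_unit]; rule 4 [artifact_signed AND gen_docs -> lint_clean]; rule 5 [cache_hit AND artifact_signed -> format_ok]. Adds compile_c, run_unit, lint_clean, format_ok.
Round 2: rule 2 [run_unit AND compile_c -> hdr_changed]. Adds hdr_changed.
Closure: {artifact_signed, cache_hit, cfg_changed, compile_c, format_ok, gen_docs, hdr_changed, lint_clean, run_unit, tests_changed} — 10 facts.

10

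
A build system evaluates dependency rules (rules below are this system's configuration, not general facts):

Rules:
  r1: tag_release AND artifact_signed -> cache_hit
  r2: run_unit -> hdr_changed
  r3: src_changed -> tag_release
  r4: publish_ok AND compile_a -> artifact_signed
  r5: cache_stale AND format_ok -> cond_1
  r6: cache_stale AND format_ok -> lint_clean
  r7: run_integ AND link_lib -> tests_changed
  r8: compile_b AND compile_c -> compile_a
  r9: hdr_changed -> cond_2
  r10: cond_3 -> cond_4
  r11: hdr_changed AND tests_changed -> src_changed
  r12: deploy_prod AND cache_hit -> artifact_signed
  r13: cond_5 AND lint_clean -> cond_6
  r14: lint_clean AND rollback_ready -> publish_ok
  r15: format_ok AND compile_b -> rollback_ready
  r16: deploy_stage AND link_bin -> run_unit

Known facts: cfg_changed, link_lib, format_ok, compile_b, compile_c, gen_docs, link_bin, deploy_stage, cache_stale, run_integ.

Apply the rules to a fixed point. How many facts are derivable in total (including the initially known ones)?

23

Round 1: r5 [cache_stale AND format_ok -> cond_1]; r6 [cache_stale AND format_ok -> lint_clean]; r7 [run_integ AND link_lib -> tests_changed]; r8 [compile_b AND compile_c -> compile_a]; r15 [format_ok AND compile_b -> rollback_ready]; r16 [deploy_stage AND link_bin -> run_unit]. Adds cond_1, lint_clean, tests_changed, compile_a, rollback_ready, run_unit.
Round 2: r2 [run_unit -> hdr_changed]; r14 [lint_clean AND rollback_ready -> publish_ok]. Adds hdr_changed, publish_ok.
Round 3: r4 [publish_ok AND compile_a -> artifact_signed]; r9 [hdr_changed -> cond_2]; r11 [hdr_changed AND tests_changed -> src_changed]. Adds artifact_signed, cond_2, src_changed.
Round 4: r3 [src_changed -> tag_release]. Adds tag_release.
Round 5: r1 [tag_release AND artifact_signed -> cache_hit]. Adds cache_hit.
Closure: {artifact_signed, cache_hit, cache_stale, cfg_changed, compile_a, compile_b, compile_c, cond_1, cond_2, deploy_stage, format_ok, gen_docs, hdr_changed, link_bin, link_lib, lint_clean, publish_ok, rollback_ready, run_integ, run_unit, src_changed, tag_release, tests_changed} — 23 facts.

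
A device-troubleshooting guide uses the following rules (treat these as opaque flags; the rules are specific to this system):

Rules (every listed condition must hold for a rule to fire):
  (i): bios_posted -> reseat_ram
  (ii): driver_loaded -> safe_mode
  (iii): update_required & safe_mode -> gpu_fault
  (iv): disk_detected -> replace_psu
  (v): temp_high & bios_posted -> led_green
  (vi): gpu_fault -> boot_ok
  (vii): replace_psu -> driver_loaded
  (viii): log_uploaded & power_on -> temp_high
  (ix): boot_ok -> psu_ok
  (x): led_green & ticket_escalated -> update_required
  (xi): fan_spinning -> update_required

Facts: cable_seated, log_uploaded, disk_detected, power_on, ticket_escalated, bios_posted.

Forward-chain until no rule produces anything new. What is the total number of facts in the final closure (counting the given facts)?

16

Round 1 — (i), (iv), (viii), derive reseat_ram, replace_psu, temp_high.
Round 2 — (v), (vii), derive led_green, driver_loaded.
Round 3 — (ii), (x), derive safe_mode, update_required.
Round 4 — (iii), derive gpu_fault.
Round 5 — (vi), derive boot_ok.
Round 6 — (ix), derive psu_ok.
Closure: {bios_posted, boot_ok, cable_seated, disk_detected, driver_loaded, gpu_fault, led_green, log_uploaded, power_on, psu_ok, replace_psu, reseat_ram, safe_mode, temp_high, ticket_escalated, update_required} — 16 facts.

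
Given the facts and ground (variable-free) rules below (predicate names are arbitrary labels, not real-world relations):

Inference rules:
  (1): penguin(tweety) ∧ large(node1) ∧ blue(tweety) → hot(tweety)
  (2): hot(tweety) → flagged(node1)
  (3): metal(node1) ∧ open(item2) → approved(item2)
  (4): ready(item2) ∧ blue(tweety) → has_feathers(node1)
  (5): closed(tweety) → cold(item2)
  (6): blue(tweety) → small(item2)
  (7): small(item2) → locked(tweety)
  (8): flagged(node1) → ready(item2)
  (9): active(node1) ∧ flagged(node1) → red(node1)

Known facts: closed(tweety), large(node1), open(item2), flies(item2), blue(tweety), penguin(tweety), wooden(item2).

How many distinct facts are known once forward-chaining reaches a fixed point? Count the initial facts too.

14

Round 1 — (1), (5), (6), derive hot(tweety), cold(item2), small(item2).
Round 2 — (2), (7), derive flagged(node1), locked(tweety).
Round 3 — (8), derive ready(item2).
Round 4 — (4), derive has_feathers(node1).
Closure: {blue(tweety), closed(tweety), cold(item2), flagged(node1), flies(item2), has_feathers(node1), hot(tweety), large(node1), locked(tweety), open(item2), penguin(tweety), ready(item2), small(item2), wooden(item2)} — 14 facts.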